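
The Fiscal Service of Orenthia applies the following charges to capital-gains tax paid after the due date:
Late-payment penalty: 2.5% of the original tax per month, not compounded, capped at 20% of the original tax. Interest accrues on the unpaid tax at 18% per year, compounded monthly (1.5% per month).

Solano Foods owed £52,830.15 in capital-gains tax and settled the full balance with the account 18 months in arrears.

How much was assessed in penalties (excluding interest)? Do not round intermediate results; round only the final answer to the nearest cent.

Penalty (uncapped): 18 × 2.5% × £52,830.15 = £23,773.57…; cap = 20% × £52,830.15 = £10,566.03 → penalty = £10,566.03

£10,566.03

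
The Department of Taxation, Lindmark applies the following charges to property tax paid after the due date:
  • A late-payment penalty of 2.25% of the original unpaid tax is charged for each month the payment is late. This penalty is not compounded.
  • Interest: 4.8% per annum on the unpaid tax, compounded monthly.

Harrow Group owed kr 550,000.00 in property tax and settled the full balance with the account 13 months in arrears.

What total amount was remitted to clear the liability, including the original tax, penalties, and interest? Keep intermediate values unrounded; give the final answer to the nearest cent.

kr 740,171.57

Late-payment penalty: 13 × 2.25% × kr 550,000.00 = kr 160,875.00
Interest (4.8%/yr ÷ 12 = 0.4%/month): kr 550,000.00 × ((1 + 0.004)^13 − 1) = kr 29,296.5686…
Total = kr 550,000.00 + kr 160,875.0000 + kr 29,296.5686… = kr 740,171.57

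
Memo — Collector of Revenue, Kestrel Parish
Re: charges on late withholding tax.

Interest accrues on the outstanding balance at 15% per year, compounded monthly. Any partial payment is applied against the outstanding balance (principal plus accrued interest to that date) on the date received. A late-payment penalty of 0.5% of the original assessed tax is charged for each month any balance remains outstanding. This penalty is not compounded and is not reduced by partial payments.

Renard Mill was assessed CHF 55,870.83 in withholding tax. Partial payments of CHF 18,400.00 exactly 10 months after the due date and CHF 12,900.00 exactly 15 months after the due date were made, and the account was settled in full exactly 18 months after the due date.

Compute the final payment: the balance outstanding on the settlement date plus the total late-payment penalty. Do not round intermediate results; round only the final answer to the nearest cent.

Monthly rate = 15% ÷ 12 = 1.25%
Balance at month 10: CHF 55,870.8300 × (1 + 0.0125)^10 = CHF 63,260.9110…
After CHF 18,400.00 payment: CHF 63,260.9110… − CHF 18,400.00 = CHF 44,860.9110…
Balance at month 15: CHF 44,860.9110… × (1 + 0.0125)^5 = CHF 47,735.6948…
After CHF 12,900.00 payment: CHF 47,735.6948… − CHF 12,900.00 = CHF 34,835.6948…
Balance at month 18: CHF 34,835.6948… × (1 + 0.0125)^3 = CHF 36,158.4307…
Penalty: 18 × 0.5% × CHF 55,870.83 = CHF 5,028.37…
Final settlement = outstanding balance + penalty = CHF 36,158.4307… + CHF 5,028.37… = CHF 41,186.81

CHF 41,186.81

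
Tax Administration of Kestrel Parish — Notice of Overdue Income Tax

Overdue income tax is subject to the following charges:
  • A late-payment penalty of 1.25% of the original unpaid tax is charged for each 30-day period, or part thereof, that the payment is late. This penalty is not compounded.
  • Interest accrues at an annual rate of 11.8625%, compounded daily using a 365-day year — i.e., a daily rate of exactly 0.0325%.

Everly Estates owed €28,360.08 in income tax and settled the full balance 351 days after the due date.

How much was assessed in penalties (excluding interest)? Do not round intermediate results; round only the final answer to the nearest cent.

€4,254.01

Penalty periods: ⌈351/30⌉ = 12; penalty = 12 × 1.25% × €28,360.08 = €4,254.01…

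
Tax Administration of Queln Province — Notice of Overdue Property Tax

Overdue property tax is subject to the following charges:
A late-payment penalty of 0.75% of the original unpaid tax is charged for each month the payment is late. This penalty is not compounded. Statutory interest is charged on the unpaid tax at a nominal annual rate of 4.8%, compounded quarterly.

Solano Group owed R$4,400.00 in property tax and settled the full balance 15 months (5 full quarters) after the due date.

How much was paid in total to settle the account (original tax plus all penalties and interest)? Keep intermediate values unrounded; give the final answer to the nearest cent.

R$5,165.41

Late-payment penalty = 0.75% × R$4,400.00 × 15 mo = R$495.00
Interest (4.8%/yr ÷ 4 = 1.2%/quarter): R$4,400.00 × ((1 + 0.012)^5 − 1) = R$270.4125…
Total = R$4,400.00 + R$495.0000 + R$270.4125… = R$5,165.41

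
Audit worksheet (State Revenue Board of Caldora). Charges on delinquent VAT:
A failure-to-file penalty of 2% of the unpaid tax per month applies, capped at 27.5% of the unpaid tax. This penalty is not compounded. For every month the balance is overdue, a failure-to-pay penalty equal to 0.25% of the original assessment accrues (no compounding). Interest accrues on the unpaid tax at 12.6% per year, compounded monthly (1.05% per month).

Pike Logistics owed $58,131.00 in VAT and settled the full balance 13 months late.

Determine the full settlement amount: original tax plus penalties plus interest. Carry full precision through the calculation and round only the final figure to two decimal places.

$83,588.86

Failure-to-file: 13 × 2% × $58,131.00 = $15,114.06 (under the 27.5% cap)
Failure-to-pay penalty = 0.25% × $58,131.00 × 13 mo = $1,889.26…
Interest: $58,131.00 × ((1 + 0.0105)^13 − 1) = $58,131.00 × 0.1454394… = $8,454.5400…
Total = $58,131.00 + $17,003.3175 + $8,454.5400… = $83,588.86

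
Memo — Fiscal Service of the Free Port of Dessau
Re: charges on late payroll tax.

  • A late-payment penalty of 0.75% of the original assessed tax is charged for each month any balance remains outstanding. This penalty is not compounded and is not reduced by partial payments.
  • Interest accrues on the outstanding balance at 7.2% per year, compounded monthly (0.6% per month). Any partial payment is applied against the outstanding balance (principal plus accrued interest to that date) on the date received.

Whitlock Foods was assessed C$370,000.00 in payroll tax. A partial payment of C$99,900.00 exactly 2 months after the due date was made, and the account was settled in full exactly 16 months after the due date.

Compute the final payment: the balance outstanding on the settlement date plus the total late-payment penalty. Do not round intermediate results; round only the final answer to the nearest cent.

C$342,937.18

Balance at month 2: C$370,000.0000 × (1 + 0.006)^2 = C$374,453.3200
After C$99,900.00 payment: C$374,453.3200 − C$99,900.00 = C$274,553.3200
Balance at month 16: C$274,553.3200 × (1 + 0.006)^14 = C$298,537.1825…
Penalty: 16 × 0.75% × C$370,000.00 = C$44,400.00
Final settlement = outstanding balance + penalty = C$298,537.1825… + C$44,400.00 = C$342,937.18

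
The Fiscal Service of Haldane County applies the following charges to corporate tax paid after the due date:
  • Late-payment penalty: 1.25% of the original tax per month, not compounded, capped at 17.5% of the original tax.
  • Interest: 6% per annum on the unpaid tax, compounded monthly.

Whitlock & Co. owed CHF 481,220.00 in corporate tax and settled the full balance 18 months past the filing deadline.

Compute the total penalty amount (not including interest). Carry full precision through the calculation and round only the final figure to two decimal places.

Penalty (uncapped): 18 × 1.25% × CHF 481,220.00 = CHF 108,274.50; cap = 17.5% × CHF 481,220.00 = CHF 84,213.50 → penalty = CHF 84,213.50

CHF 84,213.50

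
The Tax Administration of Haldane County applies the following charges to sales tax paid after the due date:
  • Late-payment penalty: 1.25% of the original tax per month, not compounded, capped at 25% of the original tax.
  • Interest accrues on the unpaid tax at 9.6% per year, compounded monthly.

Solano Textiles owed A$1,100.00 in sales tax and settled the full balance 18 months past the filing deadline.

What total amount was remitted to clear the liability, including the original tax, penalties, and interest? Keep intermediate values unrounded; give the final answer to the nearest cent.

Penalty: 18 × 1.25% × A$1,100.00 = A$247.50 (below the 25% cap of A$275.00)
Interest (9.6%/yr ÷ 12 = 0.8%/month): A$1,100.00 × ((1 + 0.008)^18 − 1) = A$169.6449…
Total = A$1,100.00 + A$247.5000 + A$169.6449… = A$1,517.14

A$1,517.14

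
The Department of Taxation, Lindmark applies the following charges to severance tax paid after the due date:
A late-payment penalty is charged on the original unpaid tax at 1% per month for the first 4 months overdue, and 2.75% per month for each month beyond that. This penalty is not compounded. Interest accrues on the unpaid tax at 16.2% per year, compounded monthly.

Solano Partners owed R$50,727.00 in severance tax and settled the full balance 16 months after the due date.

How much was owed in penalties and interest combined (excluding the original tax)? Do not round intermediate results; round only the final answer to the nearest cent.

Penalty, months 1–4: 4 × 1% × R$50,727.00 = R$2,029.08
Penalty, months 5–16: 12 × 2.75% × R$50,727.00 = R$16,739.91
Interest (16.2%/yr ÷ 12 = 1.35%/month): R$50,727.00 × ((1 + 0.0135)^16 − 1) = R$12,139.4920…
Penalties + interest = R$18,768.9900 + R$12,139.4920… = R$30,908.48

R$30,908.48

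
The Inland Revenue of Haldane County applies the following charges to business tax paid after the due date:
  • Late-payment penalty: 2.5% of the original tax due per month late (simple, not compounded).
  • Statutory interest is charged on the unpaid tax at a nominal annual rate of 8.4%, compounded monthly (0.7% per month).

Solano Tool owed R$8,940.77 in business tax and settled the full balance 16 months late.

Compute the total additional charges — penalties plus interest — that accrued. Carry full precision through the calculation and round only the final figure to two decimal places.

Late-payment penalty = 2.5% × R$8,940.77 × 16 mo = R$3,576.31…
Interest: R$8,940.77 × ((1 + 0.007)^16 − 1) = R$8,940.77 × 0.1180765… = R$1,055.6950…
Penalties + interest = R$3,576.3080 + R$1,055.6950… = R$4,632.00

R$4,632.00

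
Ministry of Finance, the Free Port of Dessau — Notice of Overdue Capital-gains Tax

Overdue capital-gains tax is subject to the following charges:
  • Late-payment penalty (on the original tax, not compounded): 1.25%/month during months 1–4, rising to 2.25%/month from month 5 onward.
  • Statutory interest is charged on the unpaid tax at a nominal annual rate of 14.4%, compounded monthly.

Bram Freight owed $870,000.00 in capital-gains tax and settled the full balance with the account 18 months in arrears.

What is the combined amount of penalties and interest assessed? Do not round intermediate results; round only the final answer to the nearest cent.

$525,921.69

Penalty, months 1–4: 4 × 1.25% × $870,000.00 = $43,500.00
Penalty, months 5–18: 14 × 2.25% × $870,000.00 = $274,050.00
Interest (14.4%/yr ÷ 12 = 1.2%/month): $870,000.00 × ((1 + 0.012)^18 − 1) = $208,371.6892…
Penalties + interest = $317,550.0000 + $208,371.6892… = $525,921.69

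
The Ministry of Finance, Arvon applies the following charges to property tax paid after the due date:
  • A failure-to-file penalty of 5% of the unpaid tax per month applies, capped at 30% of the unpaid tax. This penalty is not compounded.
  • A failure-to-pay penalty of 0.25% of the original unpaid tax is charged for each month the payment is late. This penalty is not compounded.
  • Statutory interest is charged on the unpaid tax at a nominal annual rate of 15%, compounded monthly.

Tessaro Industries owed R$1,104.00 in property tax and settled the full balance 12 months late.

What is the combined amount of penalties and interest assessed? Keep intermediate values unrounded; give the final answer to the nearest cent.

Failure-to-file: 12 × 5% × R$1,104.00 = R$662.40, capped at 30% × R$1,104.00 = R$331.20
Failure-to-pay penalty: 12 × 0.25% × R$1,104.00 = R$33.12
Interest (15%/yr ÷ 12 = 1.25%/month): R$1,104.00 × ((1 + 0.0125)^12 − 1) = R$177.4730…
Penalties + interest = R$364.3200 + R$177.4730… = R$541.79

R$541.79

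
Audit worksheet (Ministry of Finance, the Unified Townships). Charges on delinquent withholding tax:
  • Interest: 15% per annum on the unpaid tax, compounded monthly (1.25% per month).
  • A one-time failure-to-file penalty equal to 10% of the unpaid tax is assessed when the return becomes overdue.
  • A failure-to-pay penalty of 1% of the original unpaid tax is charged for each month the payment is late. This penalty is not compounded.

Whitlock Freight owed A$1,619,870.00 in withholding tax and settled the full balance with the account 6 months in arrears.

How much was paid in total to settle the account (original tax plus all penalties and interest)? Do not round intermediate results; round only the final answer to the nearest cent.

Failure-to-file penalty: 10% × A$1,619,870.00 = A$161,987.00
Failure-to-pay penalty: 6 × 1% × A$1,619,870.00 = A$97,192.20
Interest: A$1,619,870.00 × ((1 + 0.0125)^6 − 1) = A$1,619,870.00 × 0.0773832… = A$125,350.6927…
Total = A$1,619,870.00 + A$259,179.2000 + A$125,350.6927… = A$2,004,399.89

A$2,004,399.89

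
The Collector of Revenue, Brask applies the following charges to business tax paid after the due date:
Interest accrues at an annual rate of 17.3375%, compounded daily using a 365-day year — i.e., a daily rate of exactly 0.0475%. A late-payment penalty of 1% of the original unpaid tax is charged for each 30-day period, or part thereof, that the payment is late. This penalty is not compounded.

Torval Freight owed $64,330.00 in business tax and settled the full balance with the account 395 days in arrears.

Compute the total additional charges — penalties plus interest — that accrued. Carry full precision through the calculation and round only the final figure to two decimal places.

$22,279.24

Penalty periods: ⌈395/30⌉ = 14; penalty = 14 × 1% × $64,330.00 = $9,006.20
Interest: $64,330.00 × ((1 + 0.000475)^395 − 1) = $64,330.00 × 0.20632730… = $13,273.0351…
Penalties + interest = $9,006.2000 + $13,273.0351… = $22,279.24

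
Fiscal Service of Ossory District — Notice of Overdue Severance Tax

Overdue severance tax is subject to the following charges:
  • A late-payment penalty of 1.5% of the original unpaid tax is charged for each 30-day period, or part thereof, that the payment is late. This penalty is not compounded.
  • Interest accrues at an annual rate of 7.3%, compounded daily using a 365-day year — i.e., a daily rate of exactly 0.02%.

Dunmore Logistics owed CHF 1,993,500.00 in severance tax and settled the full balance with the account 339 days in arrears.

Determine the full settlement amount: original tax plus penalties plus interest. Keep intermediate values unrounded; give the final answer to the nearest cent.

Penalty periods: ⌈339/30⌉ = 12; penalty = 12 × 1.5% × CHF 1,993,500.00 = CHF 358,830.00
Interest: CHF 1,993,500.00 × ((1 + 0.0002)^339 − 1) = CHF 1,993,500.00 × 0.07014400… = CHF 139,832.0684…
Total = CHF 1,993,500.00 + CHF 358,830.0000 + CHF 139,832.0684… = CHF 2,492,162.07

CHF 2,492,162.07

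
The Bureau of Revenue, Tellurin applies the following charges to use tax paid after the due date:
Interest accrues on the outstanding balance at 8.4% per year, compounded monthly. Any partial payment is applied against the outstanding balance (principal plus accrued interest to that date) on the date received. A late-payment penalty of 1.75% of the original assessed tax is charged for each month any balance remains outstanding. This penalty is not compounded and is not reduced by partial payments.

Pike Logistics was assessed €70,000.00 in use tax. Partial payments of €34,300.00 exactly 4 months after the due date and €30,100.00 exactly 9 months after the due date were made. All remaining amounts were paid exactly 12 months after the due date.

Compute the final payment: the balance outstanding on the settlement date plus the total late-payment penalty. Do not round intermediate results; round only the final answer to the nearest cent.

€23,806.69

Monthly rate = 8.4% ÷ 12 = 0.7%
Balance at month 4: €70,000.0000 × (1 + 0.007)^4 = €71,980.6762…
After €34,300.00 payment: €71,980.6762… − €34,300.00 = €37,680.6762…
Balance at month 9: €37,680.6762… × (1 + 0.007)^5 = €39,018.0931…
After €30,100.00 payment: €39,018.0931… − €30,100.00 = €8,918.0931…
Balance at month 12: €8,918.0931… × (1 + 0.007)^3 = €9,106.6871…
Penalty: 12 × 1.75% × €70,000.00 = €14,700.00
Final settlement = outstanding balance + penalty = €9,106.6871… + €14,700.00 = €23,806.69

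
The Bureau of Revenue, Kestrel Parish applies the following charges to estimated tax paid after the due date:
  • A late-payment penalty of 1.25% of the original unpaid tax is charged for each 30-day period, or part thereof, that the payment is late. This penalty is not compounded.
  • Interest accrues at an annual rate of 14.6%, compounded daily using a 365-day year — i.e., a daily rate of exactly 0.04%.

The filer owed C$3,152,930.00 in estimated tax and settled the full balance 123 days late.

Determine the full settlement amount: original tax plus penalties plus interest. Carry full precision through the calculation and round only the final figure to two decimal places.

C$3,508,959.12

Penalty periods: ⌈123/30⌉ = 5; penalty = 5 × 1.25% × C$3,152,930.00 = C$197,058.13…
Interest: C$3,152,930.00 × ((1 + 0.0004)^123 − 1) = C$3,152,930.00 × 0.05042008… = C$158,970.9904…
Total = C$3,152,930.00 + C$197,058.1250 + C$158,970.9904… = C$3,508,959.12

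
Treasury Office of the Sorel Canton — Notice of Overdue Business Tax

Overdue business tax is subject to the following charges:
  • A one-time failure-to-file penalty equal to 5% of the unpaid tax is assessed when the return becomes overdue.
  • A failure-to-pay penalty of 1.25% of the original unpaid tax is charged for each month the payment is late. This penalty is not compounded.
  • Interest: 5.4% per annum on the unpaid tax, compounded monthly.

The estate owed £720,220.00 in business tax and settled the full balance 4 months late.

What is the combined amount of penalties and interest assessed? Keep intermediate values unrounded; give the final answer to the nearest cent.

£85,073.73

Failure-to-file penalty: 5% × £720,220.00 = £36,011.00
Failure-to-pay penalty: 4 × 1.25% × £720,220.00 = £36,011.00
Interest (5.4%/yr ÷ 12 = 0.45%/month): £720,220.00 × ((1 + 0.0045)^4 − 1) = £13,051.7295…
Penalties + interest = £72,022.0000 + £13,051.7295… = £85,073.73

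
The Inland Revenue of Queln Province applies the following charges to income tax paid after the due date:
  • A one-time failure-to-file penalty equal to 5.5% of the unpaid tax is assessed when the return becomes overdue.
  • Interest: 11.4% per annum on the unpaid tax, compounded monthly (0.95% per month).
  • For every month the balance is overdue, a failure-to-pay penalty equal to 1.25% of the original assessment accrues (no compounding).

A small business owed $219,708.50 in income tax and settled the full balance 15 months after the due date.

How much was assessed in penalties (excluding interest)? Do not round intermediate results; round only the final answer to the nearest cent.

$53,279.31

Failure-to-file penalty: 5.5% × $219,708.50 = $12,083.97…
Failure-to-pay penalty: 15 × 1.25% × $219,708.50 = $41,195.34…
Total penalty = $12,083.97… + $41,195.34… = $53,279.31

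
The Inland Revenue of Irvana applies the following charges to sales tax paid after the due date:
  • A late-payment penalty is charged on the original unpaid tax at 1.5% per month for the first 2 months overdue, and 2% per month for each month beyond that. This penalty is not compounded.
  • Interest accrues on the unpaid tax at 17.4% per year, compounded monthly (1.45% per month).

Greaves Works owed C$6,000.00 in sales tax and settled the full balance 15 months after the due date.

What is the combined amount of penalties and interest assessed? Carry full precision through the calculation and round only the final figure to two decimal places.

C$3,186.15

Penalty, months 1–2: 2 × 1.5% × C$6,000.00 = C$180.00
Penalty, months 3–15: 13 × 2% × C$6,000.00 = C$1,560.00
Interest: C$6,000.00 × ((1 + 0.0145)^15 − 1) = C$6,000.00 × 0.2410257… = C$1,446.1541…
Penalties + interest = C$1,740.0000 + C$1,446.1541… = C$3,186.15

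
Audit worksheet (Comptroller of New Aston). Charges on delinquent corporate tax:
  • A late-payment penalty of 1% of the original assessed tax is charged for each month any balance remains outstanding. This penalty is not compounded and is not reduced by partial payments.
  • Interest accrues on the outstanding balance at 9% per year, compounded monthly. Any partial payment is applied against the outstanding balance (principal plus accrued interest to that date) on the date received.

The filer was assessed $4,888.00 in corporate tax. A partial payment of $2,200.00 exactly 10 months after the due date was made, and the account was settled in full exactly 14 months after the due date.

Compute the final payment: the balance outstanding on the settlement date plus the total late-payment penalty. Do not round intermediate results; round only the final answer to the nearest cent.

Monthly rate = 9% ÷ 12 = 0.75%
Balance at month 10: $4,888.0000 × (1 + 0.0075)^10 = $5,267.2235…
After $2,200.00 payment: $5,267.2235… − $2,200.00 = $3,067.2235…
Balance at month 14: $3,067.2235… × (1 + 0.0075)^4 = $3,160.2806…
Penalty: 14 × 1% × $4,888.00 = $684.32
Final settlement = outstanding balance + penalty = $3,160.2806… + $684.32 = $3,844.60

$3,844.60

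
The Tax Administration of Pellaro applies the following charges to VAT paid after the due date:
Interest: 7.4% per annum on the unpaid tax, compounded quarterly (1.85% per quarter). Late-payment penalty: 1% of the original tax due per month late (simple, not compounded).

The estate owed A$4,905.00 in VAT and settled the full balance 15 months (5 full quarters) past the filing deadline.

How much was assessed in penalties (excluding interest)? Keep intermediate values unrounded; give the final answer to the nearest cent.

A$735.75

Late-payment penalty = 1% × A$4,905.00 × 15 mo = A$735.75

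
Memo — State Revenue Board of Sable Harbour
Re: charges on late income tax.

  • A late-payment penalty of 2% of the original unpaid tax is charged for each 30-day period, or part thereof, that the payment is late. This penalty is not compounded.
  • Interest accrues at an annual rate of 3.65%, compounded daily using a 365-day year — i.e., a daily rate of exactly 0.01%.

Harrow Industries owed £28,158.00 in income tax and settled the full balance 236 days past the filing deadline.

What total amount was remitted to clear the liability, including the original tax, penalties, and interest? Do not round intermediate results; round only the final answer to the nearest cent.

Penalty periods: ⌈236/30⌉ = 8; penalty = 8 × 2% × £28,158.00 = £4,505.28
Interest: £28,158.00 × ((1 + 0.0001)^236 − 1) = £28,158.00 × 0.02387948… = £672.3983…
Total = £28,158.00 + £4,505.2800 + £672.3983… = £33,335.68

£33,335.68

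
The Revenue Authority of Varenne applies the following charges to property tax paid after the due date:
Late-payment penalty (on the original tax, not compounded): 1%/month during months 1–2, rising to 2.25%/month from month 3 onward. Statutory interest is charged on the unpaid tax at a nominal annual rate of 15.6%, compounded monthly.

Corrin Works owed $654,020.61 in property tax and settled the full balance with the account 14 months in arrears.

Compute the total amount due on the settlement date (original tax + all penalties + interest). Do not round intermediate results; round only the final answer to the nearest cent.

$973,318.74

Penalty, months 1–2: 2 × 1% × $654,020.61 = $13,080.41…
Penalty, months 3–14: 12 × 2.25% × $654,020.61 = $176,585.56…
Interest (15.6%/yr ÷ 12 = 1.3%/month): $654,020.61 × ((1 + 0.013)^14 − 1) = $129,632.1534…
Total = $654,020.61 + $189,665.9769 + $129,632.1534… = $973,318.74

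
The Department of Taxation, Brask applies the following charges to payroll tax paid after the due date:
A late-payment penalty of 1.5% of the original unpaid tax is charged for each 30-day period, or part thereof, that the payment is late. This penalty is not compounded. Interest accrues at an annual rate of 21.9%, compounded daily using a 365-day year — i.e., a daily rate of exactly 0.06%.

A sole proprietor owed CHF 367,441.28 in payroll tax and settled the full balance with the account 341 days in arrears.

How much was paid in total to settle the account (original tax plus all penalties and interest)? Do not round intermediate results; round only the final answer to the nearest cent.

Penalty periods: ⌈341/30⌉ = 12; penalty = 12 × 1.5% × CHF 367,441.28 = CHF 66,139.43…
Interest: CHF 367,441.28 × ((1 + 0.0006)^341 − 1) = CHF 367,441.28 × 0.22695887… = CHF 83,394.0578…
Total = CHF 367,441.28 + CHF 66,139.4304 + CHF 83,394.0578… = CHF 516,974.77

CHF 516,974.77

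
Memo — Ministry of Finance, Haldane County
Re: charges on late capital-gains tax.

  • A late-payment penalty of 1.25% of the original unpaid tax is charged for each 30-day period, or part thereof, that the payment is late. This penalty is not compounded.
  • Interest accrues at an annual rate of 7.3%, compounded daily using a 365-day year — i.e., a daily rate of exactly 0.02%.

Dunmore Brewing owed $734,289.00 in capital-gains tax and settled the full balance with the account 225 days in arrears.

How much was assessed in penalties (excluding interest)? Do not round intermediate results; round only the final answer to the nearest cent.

$73,428.90

Penalty periods: ⌈225/30⌉ = 8; penalty = 8 × 1.25% × $734,289.00 = $73,428.90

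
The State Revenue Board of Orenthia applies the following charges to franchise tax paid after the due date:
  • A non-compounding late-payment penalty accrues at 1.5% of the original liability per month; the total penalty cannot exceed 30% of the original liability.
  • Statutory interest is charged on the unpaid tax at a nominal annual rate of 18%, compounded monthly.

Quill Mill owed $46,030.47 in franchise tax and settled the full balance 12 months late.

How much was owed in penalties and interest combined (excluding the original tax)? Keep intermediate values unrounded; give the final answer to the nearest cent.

Penalty: 12 × 1.5% × $46,030.47 = $8,285.48… (below the 30% cap of $13,809.14…)
Interest (18%/yr ÷ 12 = 1.5%/month): $46,030.47 × ((1 + 0.015)^12 − 1) = $9,004.3964…
Penalties + interest = $8,285.4846 + $9,004.3964… = $17,289.88

$17,289.88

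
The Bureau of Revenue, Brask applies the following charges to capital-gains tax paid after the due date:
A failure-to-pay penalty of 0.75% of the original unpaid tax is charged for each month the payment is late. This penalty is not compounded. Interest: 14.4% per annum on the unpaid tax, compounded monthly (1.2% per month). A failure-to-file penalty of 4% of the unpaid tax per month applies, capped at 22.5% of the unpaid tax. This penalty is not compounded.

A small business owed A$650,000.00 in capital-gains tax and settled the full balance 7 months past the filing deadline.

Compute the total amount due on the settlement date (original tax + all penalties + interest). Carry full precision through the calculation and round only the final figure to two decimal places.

A$886,980.39

Failure-to-file: 7 × 4% × A$650,000.00 = A$182,000.00, capped at 22.5% × A$650,000.00 = A$146,250.00
Failure-to-pay penalty: 7 × 0.75% × A$650,000.00 = A$34,125.00
Interest: A$650,000.00 × ((1 + 0.012)^7 − 1) = A$650,000.00 × 0.0870852… = A$56,605.3872…
Total = A$650,000.00 + A$180,375.0000 + A$56,605.3872… = A$886,980.39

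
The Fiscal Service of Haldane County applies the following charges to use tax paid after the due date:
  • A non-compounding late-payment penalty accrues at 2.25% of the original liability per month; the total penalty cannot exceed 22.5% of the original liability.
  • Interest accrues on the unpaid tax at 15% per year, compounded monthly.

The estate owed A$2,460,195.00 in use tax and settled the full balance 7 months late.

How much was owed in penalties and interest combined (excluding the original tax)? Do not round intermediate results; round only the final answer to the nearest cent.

Penalty: 7 × 2.25% × A$2,460,195.00 = A$387,480.71… (below the 22.5% cap of A$553,543.88…)
Interest (15%/yr ÷ 12 = 1.25%/month): A$2,460,195.00 × ((1 + 0.0125)^7 − 1) = A$223,509.8728…
Penalties + interest = A$387,480.7125 + A$223,509.8728… = A$610,990.59

A$610,990.59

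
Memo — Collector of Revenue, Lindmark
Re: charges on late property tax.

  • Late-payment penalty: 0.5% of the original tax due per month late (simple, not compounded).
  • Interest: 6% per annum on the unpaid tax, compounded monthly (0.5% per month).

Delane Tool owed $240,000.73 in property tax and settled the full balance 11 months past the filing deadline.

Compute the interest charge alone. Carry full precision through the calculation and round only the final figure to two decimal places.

Interest: $240,000.73 × ((1 + 0.005)^11 − 1) = $240,000.73 × 0.0563958… = $13,535.0410…

$13,535.04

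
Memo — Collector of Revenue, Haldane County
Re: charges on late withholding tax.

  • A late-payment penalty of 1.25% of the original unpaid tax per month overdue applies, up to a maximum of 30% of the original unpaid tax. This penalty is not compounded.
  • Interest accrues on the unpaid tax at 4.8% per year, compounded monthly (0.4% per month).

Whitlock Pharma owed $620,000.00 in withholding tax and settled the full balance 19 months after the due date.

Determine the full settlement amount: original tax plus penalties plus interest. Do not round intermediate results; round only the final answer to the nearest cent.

Penalty: 19 × 1.25% × $620,000.00 = $147,250.00 (below the 30% cap of $186,000.00)
Interest: $620,000.00 × ((1 + 0.004)^19 − 1) = $620,000.00 × 0.0787990… = $48,855.3926…
Total = $620,000.00 + $147,250.0000 + $48,855.3926… = $816,105.39

$816,105.39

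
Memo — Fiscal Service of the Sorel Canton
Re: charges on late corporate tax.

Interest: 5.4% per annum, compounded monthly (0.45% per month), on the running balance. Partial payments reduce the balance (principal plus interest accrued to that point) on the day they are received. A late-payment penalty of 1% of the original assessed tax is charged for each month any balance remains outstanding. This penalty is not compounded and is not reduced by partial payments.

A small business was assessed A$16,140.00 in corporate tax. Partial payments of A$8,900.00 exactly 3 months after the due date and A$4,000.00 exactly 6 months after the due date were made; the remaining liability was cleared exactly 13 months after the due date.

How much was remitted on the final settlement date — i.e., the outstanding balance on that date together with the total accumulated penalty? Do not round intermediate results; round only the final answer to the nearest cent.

A$5,771.89

Balance at month 3: A$16,140.0000 × (1 + 0.0045)^3 = A$16,358.8720…
After A$8,900.00 payment: A$16,358.8720… − A$8,900.00 = A$7,458.8720…
Balance at month 6: A$7,458.8720… × (1 + 0.0045)^3 = A$7,560.0206…
After A$4,000.00 payment: A$7,560.0206… − A$4,000.00 = A$3,560.0206…
Balance at month 13: A$3,560.0206… × (1 + 0.0045)^7 = A$3,673.6865…
Penalty: 13 × 1% × A$16,140.00 = A$2,098.20
Final settlement = outstanding balance + penalty = A$3,673.6865… + A$2,098.20 = A$5,771.89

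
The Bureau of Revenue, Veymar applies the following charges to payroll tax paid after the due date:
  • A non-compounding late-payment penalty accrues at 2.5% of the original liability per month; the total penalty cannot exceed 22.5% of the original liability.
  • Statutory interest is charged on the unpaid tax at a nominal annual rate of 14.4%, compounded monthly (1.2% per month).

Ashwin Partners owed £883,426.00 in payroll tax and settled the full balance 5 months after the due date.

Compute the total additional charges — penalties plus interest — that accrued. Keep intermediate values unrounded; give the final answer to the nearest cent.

£164,721.30

Penalty: 5 × 2.5% × £883,426.00 = £110,428.25 (below the 22.5% cap of £198,770.85)
Interest: £883,426.00 × ((1 + 0.012)^5 − 1) = £883,426.00 × 0.0614574… = £54,293.0509…
Penalties + interest = £110,428.2500 + £54,293.0509… = £164,721.30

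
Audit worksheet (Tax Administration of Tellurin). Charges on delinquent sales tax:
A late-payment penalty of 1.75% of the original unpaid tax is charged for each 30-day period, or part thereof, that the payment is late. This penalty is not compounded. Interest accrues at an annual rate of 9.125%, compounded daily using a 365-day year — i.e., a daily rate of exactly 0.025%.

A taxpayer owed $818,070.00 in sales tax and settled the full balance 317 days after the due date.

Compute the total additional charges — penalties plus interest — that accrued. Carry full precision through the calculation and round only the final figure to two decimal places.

$224,939.95

Penalty periods: ⌈317/30⌉ = 11; penalty = 11 × 1.75% × $818,070.00 = $157,478.48…
Interest: $818,070.00 × ((1 + 0.00025)^317 − 1) = $818,070.00 × 0.08246419… = $67,461.4763…
Penalties + interest = $157,478.4750 + $67,461.4763… = $224,939.95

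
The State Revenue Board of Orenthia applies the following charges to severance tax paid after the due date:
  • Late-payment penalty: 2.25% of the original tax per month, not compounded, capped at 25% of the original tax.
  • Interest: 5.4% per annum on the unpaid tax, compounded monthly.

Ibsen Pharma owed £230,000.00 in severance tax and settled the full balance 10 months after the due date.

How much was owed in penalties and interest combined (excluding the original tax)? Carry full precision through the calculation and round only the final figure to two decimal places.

Penalty: 10 × 2.25% × £230,000.00 = £51,750.00 (below the 25% cap of £57,500.00)
Interest (5.4%/yr ÷ 12 = 0.45%/month): £230,000.00 × ((1 + 0.0045)^10 − 1) = £10,562.1225…
Penalties + interest = £51,750.0000 + £10,562.1225… = £62,312.12

£62,312.12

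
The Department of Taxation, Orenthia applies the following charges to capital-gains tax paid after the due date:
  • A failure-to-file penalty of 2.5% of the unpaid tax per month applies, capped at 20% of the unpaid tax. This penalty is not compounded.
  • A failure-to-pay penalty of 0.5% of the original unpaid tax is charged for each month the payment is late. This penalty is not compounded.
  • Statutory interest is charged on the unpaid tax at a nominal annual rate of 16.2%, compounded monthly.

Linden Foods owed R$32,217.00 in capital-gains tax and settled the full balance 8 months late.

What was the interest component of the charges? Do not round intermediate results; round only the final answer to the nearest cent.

R$3,648.35

Interest (16.2%/yr ÷ 12 = 1.35%/month): R$32,217.00 × ((1 + 0.0135)^8 − 1) = R$3,648.3540…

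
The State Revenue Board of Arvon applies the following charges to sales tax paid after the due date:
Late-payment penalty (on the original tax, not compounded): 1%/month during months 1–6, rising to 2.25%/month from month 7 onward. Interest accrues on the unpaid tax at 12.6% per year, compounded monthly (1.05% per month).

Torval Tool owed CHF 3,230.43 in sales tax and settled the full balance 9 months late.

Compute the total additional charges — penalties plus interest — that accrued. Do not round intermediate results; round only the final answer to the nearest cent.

CHF 730.30

Penalty, months 1–6: 6 × 1% × CHF 3,230.43 = CHF 193.83…
Penalty, months 7–9: 3 × 2.25% × CHF 3,230.43 = CHF 218.05…
Interest: CHF 3,230.43 × ((1 + 0.0105)^9 − 1) = CHF 3,230.43 × 0.0985678… = CHF 318.4163…
Penalties + interest = CHF 411.8798… + CHF 318.4163… = CHF 730.30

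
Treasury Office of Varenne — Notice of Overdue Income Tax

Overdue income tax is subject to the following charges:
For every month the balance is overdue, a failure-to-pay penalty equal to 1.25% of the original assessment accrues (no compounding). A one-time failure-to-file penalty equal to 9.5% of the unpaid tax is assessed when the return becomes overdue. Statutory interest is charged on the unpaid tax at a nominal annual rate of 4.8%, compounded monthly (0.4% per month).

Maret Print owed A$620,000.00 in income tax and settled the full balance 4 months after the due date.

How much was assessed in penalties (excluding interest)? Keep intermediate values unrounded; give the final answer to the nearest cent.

A$89,900.00

Failure-to-file penalty: 9.5% × A$620,000.00 = A$58,900.00
Failure-to-pay penalty: 4 × 1.25% × A$620,000.00 = A$31,000.00
Total penalty = A$58,900.00 + A$31,000.00 = A$89,900.00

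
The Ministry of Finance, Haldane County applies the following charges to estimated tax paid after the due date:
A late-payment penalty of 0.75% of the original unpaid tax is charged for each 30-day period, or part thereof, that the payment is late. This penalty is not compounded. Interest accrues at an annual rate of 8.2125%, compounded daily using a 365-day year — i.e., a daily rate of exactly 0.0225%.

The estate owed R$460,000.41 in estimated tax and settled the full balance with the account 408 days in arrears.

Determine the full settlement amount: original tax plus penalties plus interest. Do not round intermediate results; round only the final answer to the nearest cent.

Penalty periods: ⌈408/30⌉ = 14; penalty = 14 × 0.75% × R$460,000.41 = R$48,300.04…
Interest: R$460,000.41 × ((1 + 0.000225)^408 − 1) = R$460,000.41 × 0.09613425… = R$44,221.7955…
Total = R$460,000.41 + R$48,300.0431… + R$44,221.7955… = R$552,522.25

R$552,522.25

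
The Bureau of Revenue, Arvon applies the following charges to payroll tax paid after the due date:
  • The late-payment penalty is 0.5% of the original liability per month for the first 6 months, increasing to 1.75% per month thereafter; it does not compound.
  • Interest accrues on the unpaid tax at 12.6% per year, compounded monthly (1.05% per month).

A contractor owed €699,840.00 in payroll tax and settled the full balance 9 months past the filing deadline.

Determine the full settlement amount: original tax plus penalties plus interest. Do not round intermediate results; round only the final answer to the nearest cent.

Penalty, months 1–6: 6 × 0.5% × €699,840.00 = €20,995.20
Penalty, months 7–9: 3 × 1.75% × €699,840.00 = €36,741.60
Interest: €699,840.00 × ((1 + 0.0105)^9 − 1) = €699,840.00 × 0.0985678… = €68,981.6809…
Total = €699,840.00 + €57,736.8000 + €68,981.6809… = €826,558.48

€826,558.48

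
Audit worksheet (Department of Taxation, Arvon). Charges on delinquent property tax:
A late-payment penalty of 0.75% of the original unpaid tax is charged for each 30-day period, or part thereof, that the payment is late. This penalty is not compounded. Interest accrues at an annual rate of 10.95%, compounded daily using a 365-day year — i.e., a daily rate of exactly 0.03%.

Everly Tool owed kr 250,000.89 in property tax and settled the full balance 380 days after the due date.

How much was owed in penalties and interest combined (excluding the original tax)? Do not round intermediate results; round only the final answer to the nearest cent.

Penalty periods: ⌈380/30⌉ = 13; penalty = 13 × 0.75% × kr 250,000.89 = kr 24,375.09…
Interest: kr 250,000.89 × ((1 + 0.0003)^380 − 1) = kr 250,000.89 × 0.12073296… = kr 30,183.3485…
Penalties + interest = kr 24,375.0868… + kr 30,183.3485… = kr 54,558.44

kr 54,558.44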